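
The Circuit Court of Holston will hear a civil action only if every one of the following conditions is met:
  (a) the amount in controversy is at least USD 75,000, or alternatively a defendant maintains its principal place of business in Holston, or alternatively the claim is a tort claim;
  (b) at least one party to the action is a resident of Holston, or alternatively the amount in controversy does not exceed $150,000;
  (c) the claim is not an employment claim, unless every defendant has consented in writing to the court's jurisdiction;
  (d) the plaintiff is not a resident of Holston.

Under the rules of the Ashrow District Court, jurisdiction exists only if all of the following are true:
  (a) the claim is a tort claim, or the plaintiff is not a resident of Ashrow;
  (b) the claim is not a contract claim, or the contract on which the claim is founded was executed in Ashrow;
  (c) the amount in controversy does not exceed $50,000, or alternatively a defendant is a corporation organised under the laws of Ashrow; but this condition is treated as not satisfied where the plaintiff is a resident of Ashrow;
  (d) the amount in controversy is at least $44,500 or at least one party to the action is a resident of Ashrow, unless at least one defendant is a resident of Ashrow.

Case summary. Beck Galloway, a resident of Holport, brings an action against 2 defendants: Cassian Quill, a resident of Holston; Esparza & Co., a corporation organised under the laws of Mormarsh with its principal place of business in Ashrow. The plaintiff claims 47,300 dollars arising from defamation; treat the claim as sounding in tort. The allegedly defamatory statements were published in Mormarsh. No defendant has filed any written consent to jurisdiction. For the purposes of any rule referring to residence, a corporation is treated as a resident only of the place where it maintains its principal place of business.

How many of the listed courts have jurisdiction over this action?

The Circuit Court of Holston:
  (a) The claim is a tort claim — that alternative is enough. Met.
  (b) Cassian Quill resides in Holston, which satisfies one of the alternatives. Condition met.
  (c) The claim is a tort claim, not an employment claim. Satisfied.
  (d) The plaintiff resides in Holport, which is not Holston. Met.
  → All conditions met; jurisdiction exists.
The Ashrow District Court:
  (a) The claim is a tort claim, so one alternative holds. Met.
  (b) The claim is a tort claim, not a contract claim, so this disjunct is met. Condition met.
  (c) The amount in controversy is $47,300, within the USD 50,000 ceiling, so this disjunct is met. And the carve-out is inapplicable — the plaintiff resides in Holport, not Ashrow. Condition met.
  (d) The amount in controversy is 47,300 dollars, which meets the $44,500 floor, so one alternative holds. Condition met.
  → Every requirement is satisfied — jurisdiction.
Courts with jurisdiction: the Circuit Court of Holston, the Ashrow District Court — 2 in total.

2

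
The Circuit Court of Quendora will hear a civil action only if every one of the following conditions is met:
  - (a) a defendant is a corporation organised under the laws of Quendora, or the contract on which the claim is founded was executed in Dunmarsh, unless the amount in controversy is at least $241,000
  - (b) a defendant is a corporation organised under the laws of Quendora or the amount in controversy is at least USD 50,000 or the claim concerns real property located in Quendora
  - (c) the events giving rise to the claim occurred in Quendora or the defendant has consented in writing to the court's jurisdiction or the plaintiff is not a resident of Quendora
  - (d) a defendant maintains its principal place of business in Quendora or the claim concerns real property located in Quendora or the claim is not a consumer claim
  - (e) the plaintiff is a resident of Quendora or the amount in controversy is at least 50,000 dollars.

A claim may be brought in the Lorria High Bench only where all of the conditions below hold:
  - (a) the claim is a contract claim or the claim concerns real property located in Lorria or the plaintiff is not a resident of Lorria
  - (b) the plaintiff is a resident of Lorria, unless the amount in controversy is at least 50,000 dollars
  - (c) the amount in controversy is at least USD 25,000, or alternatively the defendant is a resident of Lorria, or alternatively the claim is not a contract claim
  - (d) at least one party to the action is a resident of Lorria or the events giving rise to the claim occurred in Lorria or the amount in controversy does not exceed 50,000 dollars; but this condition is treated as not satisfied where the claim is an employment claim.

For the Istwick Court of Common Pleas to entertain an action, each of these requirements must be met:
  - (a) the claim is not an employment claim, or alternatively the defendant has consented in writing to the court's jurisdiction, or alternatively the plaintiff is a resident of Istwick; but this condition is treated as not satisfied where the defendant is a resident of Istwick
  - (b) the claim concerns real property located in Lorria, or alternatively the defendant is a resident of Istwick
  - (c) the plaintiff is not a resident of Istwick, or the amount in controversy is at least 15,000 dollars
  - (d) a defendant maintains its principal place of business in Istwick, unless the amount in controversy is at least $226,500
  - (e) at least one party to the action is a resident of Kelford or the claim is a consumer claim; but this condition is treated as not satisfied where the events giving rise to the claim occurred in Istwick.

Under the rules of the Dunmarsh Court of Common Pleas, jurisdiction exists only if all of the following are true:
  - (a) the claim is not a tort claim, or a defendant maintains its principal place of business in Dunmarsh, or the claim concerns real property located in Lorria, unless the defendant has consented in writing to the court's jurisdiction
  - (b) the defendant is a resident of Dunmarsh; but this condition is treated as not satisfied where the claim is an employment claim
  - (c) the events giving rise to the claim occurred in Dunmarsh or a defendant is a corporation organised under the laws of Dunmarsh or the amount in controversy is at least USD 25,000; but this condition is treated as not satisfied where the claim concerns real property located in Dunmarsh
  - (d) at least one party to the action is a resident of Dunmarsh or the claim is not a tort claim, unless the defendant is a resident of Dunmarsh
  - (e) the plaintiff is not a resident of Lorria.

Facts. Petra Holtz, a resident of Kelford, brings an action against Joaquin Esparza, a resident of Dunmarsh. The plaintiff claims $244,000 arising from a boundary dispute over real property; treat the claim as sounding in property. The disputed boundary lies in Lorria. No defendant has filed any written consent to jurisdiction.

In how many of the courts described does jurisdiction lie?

4

The Circuit Court of Quendora:
  (a) No defendant is a corporation; no contract (and hence no place of execution) is alleged — every alternative fails. But the amount in controversy is USD 244,000, which meets the $241,000 floor, and the 'unless' clause therefore excuses the requirement. Met.
  (b) The amount in controversy is USD 244,000, which meets the $50,000 floor, so one alternative holds. Met.
  (c) The plaintiff resides in Kelford, which is not Quendora, so this disjunct is met. Satisfied.
  (d) The claim is a property claim, not a consumer claim, so one alternative holds. Met.
  (e) The amount in controversy is USD 244,000, which meets the USD 50,000 floor, which satisfies one of the alternatives. Condition met.
  → The court has jurisdiction.
The Lorria High Bench:
  (a) The property lies in Lorria, so one alternative holds. Condition met.
  (b) The plaintiff resides in Kelford, not Lorria. But the amount in controversy is USD 244,000, which meets the $50,000 floor, and the 'unless' clause therefore excuses the requirement. Condition met.
  (c) The amount in controversy is 244,000 dollars, which meets the USD 25,000 floor — that alternative is enough. Satisfied.
  (d) The operative events occurred in Lorria, which satisfies one of the alternatives. The carve-out does not apply: the claim is a property claim, not an employment claim. Condition met.
  → Every requirement is satisfied — jurisdiction.
The Istwick Court of Common Pleas:
  (a) The claim is a property claim, not an employment claim, so this disjunct is met. The carve-out does not apply: the defendant resides in Dunmarsh, not Istwick. Satisfied.
  (b) The property lies in Lorria — that alternative is enough. Satisfied.
  (c) The plaintiff resides in Kelford, which is not Istwick — that alternative is enough. Satisfied.
  (d) No defendant is a corporation. But the amount in controversy is $244,000, which meets the 226,500 dollars floor, and the 'unless' clause therefore excuses the requirement. Condition met.
  (e) Petra Holtz resides in Kelford, so one alternative holds. The exception is not triggered, since the operative events occurred in Lorria, not Istwick. Condition met.
  → The court has jurisdiction.
The Dunmarsh Court of Common Pleas:
  (a) The claim is a property claim, not a tort claim, so one alternative holds. Satisfied.
  (b) The defendant resides in Dunmarsh. And the carve-out is inapplicable — the claim is a property claim, not an employment claim. Satisfied.
  (c) The amount in controversy is USD 244,000, which meets the USD 25,000 floor, which satisfies one of the alternatives. The exception is not triggered, since the property lies in Lorria, not Dunmarsh. Satisfied.
  (d) Joaquin Esparza resides in Dunmarsh, so this disjunct is met. Satisfied.
  (e) The plaintiff resides in Kelford, which is not Lorria. Satisfied.
  → The court has jurisdiction.
Courts with jurisdiction: the Circuit Court of Quendora, the Lorria High Bench, the Istwick Court of Common Pleas, the Dunmarsh Court of Common Pleas — 4 in total.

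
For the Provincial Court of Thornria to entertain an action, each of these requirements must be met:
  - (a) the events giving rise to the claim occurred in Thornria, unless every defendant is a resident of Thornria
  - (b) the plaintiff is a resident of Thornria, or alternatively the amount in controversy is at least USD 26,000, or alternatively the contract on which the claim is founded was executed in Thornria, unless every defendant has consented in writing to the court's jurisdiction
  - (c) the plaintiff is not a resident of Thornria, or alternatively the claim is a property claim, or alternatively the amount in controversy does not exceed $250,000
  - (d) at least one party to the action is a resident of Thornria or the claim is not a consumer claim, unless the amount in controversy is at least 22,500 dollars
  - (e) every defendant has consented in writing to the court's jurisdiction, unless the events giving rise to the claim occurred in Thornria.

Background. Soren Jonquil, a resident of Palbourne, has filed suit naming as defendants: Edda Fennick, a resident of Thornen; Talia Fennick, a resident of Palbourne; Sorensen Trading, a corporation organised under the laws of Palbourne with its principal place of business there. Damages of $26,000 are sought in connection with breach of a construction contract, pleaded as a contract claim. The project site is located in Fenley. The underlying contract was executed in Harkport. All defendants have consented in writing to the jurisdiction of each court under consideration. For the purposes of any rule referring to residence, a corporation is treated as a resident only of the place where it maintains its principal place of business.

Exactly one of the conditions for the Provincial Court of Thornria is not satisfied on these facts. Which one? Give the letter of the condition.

The Provincial Court of Thornria:
  (a) The operative events occurred in Fenley, not Thornria. Nor does the 'unless' clause help: the defendants reside as follows — Edda Fennick in Thornen, Talia Fennick in Palbourne, Sorensen Trading in Palbourne — not all in Thornria. Not met.
  (b) The amount in controversy is USD 26,000, which meets the $26,000 floor, so this disjunct is met. Satisfied.
  (c) The plaintiff resides in Palbourne, which is not Thornria, so one alternative holds. Met.
  (d) The claim is a contract claim, not a consumer claim, so this disjunct is met. Met.
  (e) Every defendant has filed written consent. Met.
Only condition (a) fails.

(a)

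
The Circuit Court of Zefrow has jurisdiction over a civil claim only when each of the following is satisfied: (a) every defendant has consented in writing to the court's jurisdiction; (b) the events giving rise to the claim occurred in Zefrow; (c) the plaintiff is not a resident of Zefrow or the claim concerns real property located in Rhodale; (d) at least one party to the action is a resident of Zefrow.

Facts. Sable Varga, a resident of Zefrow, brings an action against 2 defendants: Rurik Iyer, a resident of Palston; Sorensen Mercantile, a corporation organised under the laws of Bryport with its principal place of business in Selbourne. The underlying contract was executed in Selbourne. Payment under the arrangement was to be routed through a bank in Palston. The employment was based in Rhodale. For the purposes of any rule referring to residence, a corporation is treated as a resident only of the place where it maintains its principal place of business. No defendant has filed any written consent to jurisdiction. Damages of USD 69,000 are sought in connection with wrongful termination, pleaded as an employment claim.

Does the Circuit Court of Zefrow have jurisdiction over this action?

The Circuit Court of Zefrow:
  (a) No such written consent has been filed. Not satisfied.
  (b) The operative events occurred in Rhodale, not Zefrow. Fails.
  (c) The plaintiff resides in Zefrow; the claim does not concern real property — every alternative fails. Fails.
  (d) Sable Varga resides in Zefrow. Condition met.
  → Not every requirement is met — no jurisdiction.

No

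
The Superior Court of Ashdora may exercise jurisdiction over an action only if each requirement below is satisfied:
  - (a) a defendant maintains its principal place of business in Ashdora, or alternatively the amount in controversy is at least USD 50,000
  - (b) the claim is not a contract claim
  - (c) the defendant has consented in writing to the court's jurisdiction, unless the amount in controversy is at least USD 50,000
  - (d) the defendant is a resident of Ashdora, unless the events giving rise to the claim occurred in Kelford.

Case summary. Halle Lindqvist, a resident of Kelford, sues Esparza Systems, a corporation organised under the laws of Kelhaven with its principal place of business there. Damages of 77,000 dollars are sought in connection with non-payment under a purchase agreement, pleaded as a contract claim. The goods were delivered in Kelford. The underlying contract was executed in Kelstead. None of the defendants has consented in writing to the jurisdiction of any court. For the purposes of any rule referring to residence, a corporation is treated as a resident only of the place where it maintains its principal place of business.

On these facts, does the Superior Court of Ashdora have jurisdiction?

The Superior Court of Ashdora:
  (a) The amount in controversy is 77,000 dollars, which meets the USD 50,000 floor, so one alternative holds. Met.
  (b) The claim is a contract claim. Fails.
  (c) No such written consent has been filed. The proviso rescues it, though: the amount in controversy is $77,000, which meets the 50,000 dollars floor. Satisfied.
  (d) The defendant resides in Kelhaven, not Ashdora. But the operative events occurred in Kelford, and the 'unless' clause therefore excuses the requirement. Condition met.
  → At least one condition fails; no jurisdiction.

No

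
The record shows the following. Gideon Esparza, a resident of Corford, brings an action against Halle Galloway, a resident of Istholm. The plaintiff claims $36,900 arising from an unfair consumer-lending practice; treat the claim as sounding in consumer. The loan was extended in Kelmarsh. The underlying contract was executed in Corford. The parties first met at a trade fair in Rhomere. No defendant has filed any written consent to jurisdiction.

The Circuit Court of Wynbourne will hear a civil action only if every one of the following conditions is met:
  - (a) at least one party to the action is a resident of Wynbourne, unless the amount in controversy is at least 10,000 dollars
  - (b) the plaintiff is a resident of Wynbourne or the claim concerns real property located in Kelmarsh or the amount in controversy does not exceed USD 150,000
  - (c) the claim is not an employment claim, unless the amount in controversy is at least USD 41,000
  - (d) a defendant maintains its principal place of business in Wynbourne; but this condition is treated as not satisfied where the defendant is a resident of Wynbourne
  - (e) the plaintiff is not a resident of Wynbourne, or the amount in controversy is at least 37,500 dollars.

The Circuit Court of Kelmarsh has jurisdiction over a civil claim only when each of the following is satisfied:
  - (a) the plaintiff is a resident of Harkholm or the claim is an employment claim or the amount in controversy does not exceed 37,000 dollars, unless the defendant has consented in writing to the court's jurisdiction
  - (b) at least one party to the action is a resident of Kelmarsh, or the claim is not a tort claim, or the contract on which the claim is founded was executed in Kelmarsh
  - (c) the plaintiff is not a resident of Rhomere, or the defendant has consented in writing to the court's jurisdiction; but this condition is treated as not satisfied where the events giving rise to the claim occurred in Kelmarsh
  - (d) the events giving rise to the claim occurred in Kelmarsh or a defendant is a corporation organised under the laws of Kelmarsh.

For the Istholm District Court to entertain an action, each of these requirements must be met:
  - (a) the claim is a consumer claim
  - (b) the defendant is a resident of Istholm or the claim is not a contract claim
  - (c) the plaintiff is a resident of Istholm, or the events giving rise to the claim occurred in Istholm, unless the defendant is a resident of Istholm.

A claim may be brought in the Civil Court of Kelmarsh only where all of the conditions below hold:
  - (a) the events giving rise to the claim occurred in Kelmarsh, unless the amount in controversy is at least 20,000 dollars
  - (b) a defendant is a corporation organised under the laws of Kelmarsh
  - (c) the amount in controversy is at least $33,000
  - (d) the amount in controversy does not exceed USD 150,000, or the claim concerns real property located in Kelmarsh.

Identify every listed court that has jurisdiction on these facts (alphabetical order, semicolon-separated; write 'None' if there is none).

The Circuit Court of Wynbourne:
  (a) No party resides in Wynbourne. The proviso rescues it, though: the amount in controversy is 36,900 dollars, which meets the 10,000 dollars floor. Satisfied.
  (b) The amount in controversy is 36,900 dollars, within the $150,000 ceiling, so this disjunct is met. Satisfied.
  (c) The claim is a consumer claim, not an employment claim. Condition met.
  (d) No defendant is a corporation. Fails.
  (e) The plaintiff resides in Corford, which is not Wynbourne, so this disjunct is met. Met.
  → Not every requirement is met — no jurisdiction.
The Circuit Court of Kelmarsh:
  (a) The amount in controversy is $36,900, within the 37,000 dollars ceiling, so one alternative holds. Met.
  (b) The claim is a consumer claim, not a tort claim, so this disjunct is met. Met.
  (c) The plaintiff resides in Corford, which is not Rhomere, so this disjunct is met. However, the operative events occurred in Kelmarsh, which falls within the stated exception and so defeats the condition. Not satisfied.
  (d) The operative events occurred in Kelmarsh — that alternative is enough. Satisfied.
  → No jurisdiction.
The Istholm District Court:
  (a) The claim is a consumer claim. Satisfied.
  (b) The defendant resides in Istholm, so one alternative holds. Met.
  (c) The plaintiff resides in Corford, not Istholm; the operative events occurred in Kelmarsh, not Istholm — every alternative fails. But the defendant resides in Istholm, and the 'unless' clause therefore excuses the requirement. Condition met.
  → Jurisdiction lies.
The Civil Court of Kelmarsh:
  (a) The operative events occurred in Kelmarsh. Met.
  (b) No defendant is a corporation. Not satisfied.
  (c) The amount in controversy is 36,900 dollars, which meets the $33,000 floor. Condition met.
  (d) The amount in controversy is $36,900, within the USD 150,000 ceiling — that alternative is enough. Satisfied.
  → Not every requirement is met — no jurisdiction.

the Istholm District Court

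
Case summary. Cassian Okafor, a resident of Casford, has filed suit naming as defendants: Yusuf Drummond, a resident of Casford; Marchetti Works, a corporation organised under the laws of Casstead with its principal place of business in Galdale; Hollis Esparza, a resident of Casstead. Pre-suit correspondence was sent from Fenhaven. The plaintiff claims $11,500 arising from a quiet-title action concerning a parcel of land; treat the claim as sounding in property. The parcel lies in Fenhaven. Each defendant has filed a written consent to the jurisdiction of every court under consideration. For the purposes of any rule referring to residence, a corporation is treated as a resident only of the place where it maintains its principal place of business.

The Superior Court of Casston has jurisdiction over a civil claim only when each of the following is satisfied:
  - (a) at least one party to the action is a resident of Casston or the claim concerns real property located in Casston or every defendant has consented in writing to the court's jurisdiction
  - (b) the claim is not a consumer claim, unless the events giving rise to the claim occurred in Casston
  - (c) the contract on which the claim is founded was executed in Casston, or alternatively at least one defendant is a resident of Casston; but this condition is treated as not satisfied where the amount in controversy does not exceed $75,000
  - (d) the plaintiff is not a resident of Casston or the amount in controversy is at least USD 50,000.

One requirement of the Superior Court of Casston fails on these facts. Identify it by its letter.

(c)

The Superior Court of Casston:
  (a) Every defendant has filed written consent, so this disjunct is met. Satisfied.
  (b) The claim is a property claim, not a consumer claim. Met.
  (c) No contract (and hence no place of execution) is alleged; no defendant resides in Casston (they reside in Casford, Galdale, Casstead) — none of the alternatives is met. Not met.
  (d) The plaintiff resides in Casford, which is not Casston, which satisfies one of the alternatives. Met.
Only condition (c) fails.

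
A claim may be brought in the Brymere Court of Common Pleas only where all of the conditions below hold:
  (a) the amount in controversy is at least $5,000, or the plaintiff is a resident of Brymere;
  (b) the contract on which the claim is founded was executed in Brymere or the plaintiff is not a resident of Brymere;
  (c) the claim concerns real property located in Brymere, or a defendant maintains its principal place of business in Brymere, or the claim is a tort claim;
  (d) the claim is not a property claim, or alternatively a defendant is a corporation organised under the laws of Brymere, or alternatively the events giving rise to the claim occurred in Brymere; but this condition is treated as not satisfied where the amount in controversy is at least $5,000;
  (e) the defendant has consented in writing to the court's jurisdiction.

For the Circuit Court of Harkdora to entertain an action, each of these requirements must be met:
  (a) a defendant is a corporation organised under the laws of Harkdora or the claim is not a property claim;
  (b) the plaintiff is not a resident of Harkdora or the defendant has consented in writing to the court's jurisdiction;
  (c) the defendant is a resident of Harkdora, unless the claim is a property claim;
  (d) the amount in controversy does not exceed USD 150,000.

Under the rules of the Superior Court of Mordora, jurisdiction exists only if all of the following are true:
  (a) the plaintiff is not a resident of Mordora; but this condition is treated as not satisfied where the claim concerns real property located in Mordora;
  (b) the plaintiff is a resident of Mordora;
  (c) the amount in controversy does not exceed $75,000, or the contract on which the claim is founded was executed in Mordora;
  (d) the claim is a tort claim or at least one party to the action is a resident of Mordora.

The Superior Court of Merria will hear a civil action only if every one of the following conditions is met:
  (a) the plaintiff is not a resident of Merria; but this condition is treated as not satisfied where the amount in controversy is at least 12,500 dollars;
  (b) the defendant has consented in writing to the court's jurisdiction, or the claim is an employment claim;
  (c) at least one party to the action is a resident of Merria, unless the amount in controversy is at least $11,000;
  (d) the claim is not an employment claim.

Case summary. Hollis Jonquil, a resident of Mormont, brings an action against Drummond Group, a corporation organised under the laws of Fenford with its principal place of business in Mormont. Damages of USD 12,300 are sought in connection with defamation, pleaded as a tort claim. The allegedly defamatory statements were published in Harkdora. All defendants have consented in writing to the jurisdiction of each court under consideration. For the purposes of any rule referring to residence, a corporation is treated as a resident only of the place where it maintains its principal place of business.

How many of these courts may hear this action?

The Brymere Court of Common Pleas:
  (a) The amount in controversy is USD 12,300, which meets the 5,000 dollars floor, which satisfies one of the alternatives. Condition met.
  (b) The plaintiff resides in Mormont, which is not Brymere — that alternative is enough. Satisfied.
  (c) The claim is a tort claim, so one alternative holds. Satisfied.
  (d) The claim is a tort claim, not a property claim — that alternative is enough. However, the amount in controversy is 12,300 dollars, which meets the $5,000 floor, which falls within the stated exception and so defeats the condition. Fails.
  (e) Every defendant has filed written consent. Satisfied.
  → At least one condition fails; no jurisdiction.
The Circuit Court of Harkdora:
  (a) The claim is a tort claim, not a property claim, so this disjunct is met. Condition met.
  (b) The plaintiff resides in Mormont, which is not Harkdora, so this disjunct is met. Met.
  (c) The defendant resides in Mormont, not Harkdora. And the claim is a tort claim, not a property claim, so the proviso does not save it. Fails.
  (d) The amount in controversy is $12,300, within the 150,000 dollars ceiling. Met.
  → No jurisdiction.
The Superior Court of Mordora:
  (a) The plaintiff resides in Mormont, which is not Mordora. And the carve-out is inapplicable — the claim does not concern real property. Satisfied.
  (b) The plaintiff resides in Mormont, not Mordora. Fails.
  (c) The amount in controversy is 12,300 dollars, within the 75,000 dollars ceiling, so one alternative holds. Met.
  (d) The claim is a tort claim, which satisfies one of the alternatives. Satisfied.
  → At least one condition fails; no jurisdiction.
The Superior Court of Merria:
  (a) The plaintiff resides in Mormont, which is not Merria. The carve-out does not apply: the amount in controversy is USD 12,300, below the USD 12,500 floor. Satisfied.
  (b) Every defendant has filed written consent, so one alternative holds. Met.
  (c) No party resides in Merria. But the amount in controversy is 12,300 dollars, which meets the USD 11,000 floor, and the 'unless' clause therefore excuses the requirement. Condition met.
  (d) The claim is a tort claim, not an employment claim. Condition met.
  → Every requirement is satisfied — jurisdiction.
Courts with jurisdiction: the Superior Court of Merria — 1 in total.

1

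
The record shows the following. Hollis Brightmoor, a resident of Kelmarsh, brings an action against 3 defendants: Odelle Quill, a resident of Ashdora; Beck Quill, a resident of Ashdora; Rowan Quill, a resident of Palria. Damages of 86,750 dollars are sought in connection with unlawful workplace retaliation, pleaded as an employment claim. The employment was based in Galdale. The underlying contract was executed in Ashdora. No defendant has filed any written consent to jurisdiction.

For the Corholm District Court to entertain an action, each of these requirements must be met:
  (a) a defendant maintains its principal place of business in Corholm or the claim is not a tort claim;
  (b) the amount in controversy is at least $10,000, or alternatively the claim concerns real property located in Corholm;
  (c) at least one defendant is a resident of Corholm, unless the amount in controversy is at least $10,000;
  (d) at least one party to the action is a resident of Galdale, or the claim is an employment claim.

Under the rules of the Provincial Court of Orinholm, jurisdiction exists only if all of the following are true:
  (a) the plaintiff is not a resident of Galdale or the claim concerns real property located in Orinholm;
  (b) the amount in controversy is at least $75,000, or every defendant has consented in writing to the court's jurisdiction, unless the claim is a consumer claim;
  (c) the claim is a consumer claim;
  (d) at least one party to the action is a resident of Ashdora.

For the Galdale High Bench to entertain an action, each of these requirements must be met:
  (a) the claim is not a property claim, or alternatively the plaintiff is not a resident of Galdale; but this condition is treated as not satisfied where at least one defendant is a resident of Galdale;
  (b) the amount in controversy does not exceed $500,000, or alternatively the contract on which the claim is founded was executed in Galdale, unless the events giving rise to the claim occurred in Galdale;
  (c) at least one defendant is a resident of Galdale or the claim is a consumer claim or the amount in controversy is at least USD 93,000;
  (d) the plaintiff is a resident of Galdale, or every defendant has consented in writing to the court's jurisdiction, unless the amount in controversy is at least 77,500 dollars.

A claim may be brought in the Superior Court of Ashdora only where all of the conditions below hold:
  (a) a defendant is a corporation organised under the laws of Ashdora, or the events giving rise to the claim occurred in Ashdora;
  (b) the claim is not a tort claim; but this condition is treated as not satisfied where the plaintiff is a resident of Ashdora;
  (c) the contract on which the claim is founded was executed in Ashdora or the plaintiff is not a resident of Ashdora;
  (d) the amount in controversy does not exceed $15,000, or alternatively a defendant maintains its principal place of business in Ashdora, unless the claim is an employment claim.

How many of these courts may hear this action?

1

The Corholm District Court:
  (a) The claim is an employment claim, not a tort claim, so this disjunct is met. Condition met.
  (b) The amount in controversy is USD 86,750, which meets the USD 10,000 floor, so one alternative holds. Met.
  (c) No defendant resides in Corholm (they reside in Ashdora, Ashdora, Palria). But the amount in controversy is 86,750 dollars, which meets the $10,000 floor, and the 'unless' clause therefore excuses the requirement. Condition met.
  (d) The claim is an employment claim, so one alternative holds. Satisfied.
  → Jurisdiction lies.
The Provincial Court of Orinholm:
  (a) The plaintiff resides in Kelmarsh, which is not Galdale, so one alternative holds. Condition met.
  (b) The amount in controversy is USD 86,750, which meets the USD 75,000 floor, so this disjunct is met. Met.
  (c) The claim is an employment claim, not a consumer claim. Not satisfied.
  (d) Odelle Quill resides in Ashdora. Met.
  → At least one condition fails; no jurisdiction.
The Galdale High Bench:
  (a) The claim is an employment claim, not a property claim — that alternative is enough. The carve-out does not apply: no defendant resides in Galdale (they reside in Ashdora, Ashdora, Palria). Condition met.
  (b) The amount in controversy is $86,750, within the USD 500,000 ceiling, so one alternative holds. Condition met.
  (c) No defendant resides in Galdale (they reside in Ashdora, Ashdora, Palria); the claim is an employment claim, not a consumer claim; the amount in controversy is USD 86,750, below the 93,000 dollars floor — no alternative holds. Condition not met.
  (d) The plaintiff resides in Kelmarsh, not Galdale; no such written consent has been filed — no alternative holds. But the amount in controversy is 86,750 dollars, which meets the 77,500 dollars floor, and the 'unless' clause therefore excuses the requirement. Condition met.
  → At least one condition fails; no jurisdiction.
The Superior Court of Ashdora:
  (a) No defendant is a corporation; the operative events occurred in Galdale, not Ashdora — no alternative holds. Not satisfied.
  (b) The claim is an employment claim, not a tort claim. The carve-out does not apply: the plaintiff resides in Kelmarsh, not Ashdora. Met.
  (c) The contract was executed in Ashdora, so one alternative holds. Met.
  (d) The amount in controversy is USD 86,750, above the USD 15,000 ceiling; no defendant is a corporation — none of the alternatives is met. However, the claim is an employment claim, so the 'unless' proviso supplies this condition. Met.
  → No jurisdiction.
Courts with jurisdiction: the Corholm District Court — 1 in total.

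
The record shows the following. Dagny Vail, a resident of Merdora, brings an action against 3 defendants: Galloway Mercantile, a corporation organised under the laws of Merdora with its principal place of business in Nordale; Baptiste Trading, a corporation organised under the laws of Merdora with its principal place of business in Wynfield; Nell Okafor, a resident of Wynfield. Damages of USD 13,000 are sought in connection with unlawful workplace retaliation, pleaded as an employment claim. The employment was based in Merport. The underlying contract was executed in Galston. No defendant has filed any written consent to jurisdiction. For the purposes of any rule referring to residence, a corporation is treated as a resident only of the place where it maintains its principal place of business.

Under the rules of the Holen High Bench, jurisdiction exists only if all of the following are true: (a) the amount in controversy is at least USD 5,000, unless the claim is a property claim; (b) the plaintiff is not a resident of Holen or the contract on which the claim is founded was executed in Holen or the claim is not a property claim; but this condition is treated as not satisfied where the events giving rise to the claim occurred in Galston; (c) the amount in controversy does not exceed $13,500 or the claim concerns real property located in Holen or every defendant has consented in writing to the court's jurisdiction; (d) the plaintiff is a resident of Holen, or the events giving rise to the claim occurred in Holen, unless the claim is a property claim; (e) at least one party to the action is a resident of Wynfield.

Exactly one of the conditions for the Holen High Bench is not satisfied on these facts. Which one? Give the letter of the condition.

(d)

The Holen High Bench:
  (a) The amount in controversy is 13,000 dollars, which meets the USD 5,000 floor. Met.
  (b) The plaintiff resides in Merdora, which is not Holen — that alternative is enough. The carve-out does not apply: the operative events occurred in Merport, not Galston. Met.
  (c) The amount in controversy is $13,000, within the $13,500 ceiling, which satisfies one of the alternatives. Condition met.
  (d) The plaintiff resides in Merdora, not Holen; the operative events occurred in Merport, not Holen — no alternative holds. Nor does the 'unless' clause help: the claim is an employment claim, not a property claim. Fails.
  (e) Baptiste Trading resides in Wynfield. Satisfied.
Only condition (d) fails.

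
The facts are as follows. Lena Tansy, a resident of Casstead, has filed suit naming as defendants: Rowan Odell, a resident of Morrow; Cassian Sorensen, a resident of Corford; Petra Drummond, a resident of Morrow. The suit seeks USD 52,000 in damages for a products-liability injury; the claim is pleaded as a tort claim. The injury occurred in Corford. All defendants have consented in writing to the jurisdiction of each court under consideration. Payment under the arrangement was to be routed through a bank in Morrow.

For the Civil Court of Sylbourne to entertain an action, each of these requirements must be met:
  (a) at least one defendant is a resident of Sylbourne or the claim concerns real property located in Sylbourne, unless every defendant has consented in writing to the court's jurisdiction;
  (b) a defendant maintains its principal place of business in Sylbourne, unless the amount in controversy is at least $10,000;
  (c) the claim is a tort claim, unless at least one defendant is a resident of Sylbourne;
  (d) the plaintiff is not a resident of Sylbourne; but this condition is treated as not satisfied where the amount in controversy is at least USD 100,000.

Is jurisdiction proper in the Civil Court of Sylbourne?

Yes

The Civil Court of Sylbourne:
  (a) No defendant resides in Sylbourne (they reside in Morrow, Corford, Morrow); the claim does not concern real property — every alternative fails. But every defendant has filed written consent, and the 'unless' clause therefore excuses the requirement. Met.
  (b) No defendant is a corporation. However, the amount in controversy is $52,000, which meets the 10,000 dollars floor, so the 'unless' proviso supplies this condition. Satisfied.
  (c) The claim is a tort claim. Satisfied.
  (d) The plaintiff resides in Casstead, which is not Sylbourne. The carve-out does not apply: the amount in controversy is 52,000 dollars, below the USD 100,000 floor. Satisfied.
  → The court has jurisdiction.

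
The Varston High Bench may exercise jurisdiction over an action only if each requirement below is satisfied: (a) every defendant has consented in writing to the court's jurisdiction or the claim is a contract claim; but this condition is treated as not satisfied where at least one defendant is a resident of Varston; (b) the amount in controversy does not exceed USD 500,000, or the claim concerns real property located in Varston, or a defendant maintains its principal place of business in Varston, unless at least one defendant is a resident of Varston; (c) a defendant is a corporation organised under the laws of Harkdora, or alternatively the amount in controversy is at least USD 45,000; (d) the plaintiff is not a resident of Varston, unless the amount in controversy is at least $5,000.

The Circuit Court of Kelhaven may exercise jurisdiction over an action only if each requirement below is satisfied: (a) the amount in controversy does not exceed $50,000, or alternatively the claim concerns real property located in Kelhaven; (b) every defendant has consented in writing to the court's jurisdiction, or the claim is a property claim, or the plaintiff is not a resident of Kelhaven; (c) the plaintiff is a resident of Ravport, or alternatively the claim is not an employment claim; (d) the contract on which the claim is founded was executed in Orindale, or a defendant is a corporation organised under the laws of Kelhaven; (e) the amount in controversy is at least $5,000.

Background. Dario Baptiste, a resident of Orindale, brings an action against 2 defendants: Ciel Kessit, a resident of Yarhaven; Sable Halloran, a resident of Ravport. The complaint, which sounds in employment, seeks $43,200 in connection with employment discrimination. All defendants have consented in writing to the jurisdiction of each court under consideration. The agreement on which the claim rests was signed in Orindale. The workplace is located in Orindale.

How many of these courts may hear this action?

0

The Varston High Bench:
  (a) Every defendant has filed written consent, so one alternative holds. And the carve-out is inapplicable — no defendant resides in Varston (they reside in Yarhaven, Ravport). Condition met.
  (b) The amount in controversy is USD 43,200, within the USD 500,000 ceiling — that alternative is enough. Condition met.
  (c) No defendant is a corporation; the amount in controversy is USD 43,200, below the $45,000 floor — none of the alternatives is met. Fails.
  (d) The plaintiff resides in Orindale, which is not Varston. Condition met.
  → No jurisdiction.
The Circuit Court of Kelhaven:
  (a) The amount in controversy is $43,200, within the 50,000 dollars ceiling, which satisfies one of the alternatives. Met.
  (b) Every defendant has filed written consent, so this disjunct is met. Satisfied.
  (c) The plaintiff resides in Orindale, not Ravport; the claim is an employment claim — none of the alternatives is met. Not met.
  (d) The contract was executed in Orindale, so this disjunct is met. Met.
  (e) The amount in controversy is USD 43,200, which meets the 5,000 dollars floor. Met.
  → The court lacks jurisdiction.
No court satisfies all of its conditions.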